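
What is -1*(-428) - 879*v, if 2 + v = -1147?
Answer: 1010399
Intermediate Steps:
v = -1149 (v = -2 - 1147 = -1149)
-1*(-428) - 879*v = -1*(-428) - 879*(-1149) = 428 + 1009971 = 1010399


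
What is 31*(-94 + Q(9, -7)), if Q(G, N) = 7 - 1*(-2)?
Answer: -2635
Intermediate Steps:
Q(G, N) = 9 (Q(G, N) = 7 + 2 = 9)
31*(-94 + Q(9, -7)) = 31*(-94 + 9) = 31*(-85) = -2635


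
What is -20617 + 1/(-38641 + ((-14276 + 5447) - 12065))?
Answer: -1227433096/59535 ≈ -20617.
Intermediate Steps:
-20617 + 1/(-38641 + ((-14276 + 5447) - 12065)) = -20617 + 1/(-38641 + (-8829 - 12065)) = -20617 + 1/(-38641 - 20894) = -20617 + 1/(-59535) = -20617 - 1/59535 = -1227433096/59535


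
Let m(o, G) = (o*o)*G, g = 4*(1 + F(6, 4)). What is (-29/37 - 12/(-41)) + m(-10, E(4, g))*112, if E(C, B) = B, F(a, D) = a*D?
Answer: 1699039255/1517 ≈ 1.1200e+6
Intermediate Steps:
F(a, D) = D*a
g = 100 (g = 4*(1 + 4*6) = 4*(1 + 24) = 4*25 = 100)
m(o, G) = G*o² (m(o, G) = o²*G = G*o²)
(-29/37 - 12/(-41)) + m(-10, E(4, g))*112 = (-29/37 - 12/(-41)) + (100*(-10)²)*112 = (-29*1/37 - 12*(-1/41)) + (100*100)*112 = (-29/37 + 12/41) + 10000*112 = -745/1517 + 1120000 = 1699039255/1517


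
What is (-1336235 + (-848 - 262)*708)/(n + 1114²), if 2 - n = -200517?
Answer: -424423/288303 ≈ -1.4721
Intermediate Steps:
n = 200519 (n = 2 - 1*(-200517) = 2 + 200517 = 200519)
(-1336235 + (-848 - 262)*708)/(n + 1114²) = (-1336235 + (-848 - 262)*708)/(200519 + 1114²) = (-1336235 - 1110*708)/(200519 + 1240996) = (-1336235 - 785880)/1441515 = -2122115*1/1441515 = -424423/288303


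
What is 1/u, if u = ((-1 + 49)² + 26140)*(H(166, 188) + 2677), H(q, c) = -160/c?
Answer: 47/3577657876 ≈ 1.3137e-8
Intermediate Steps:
u = 3577657876/47 (u = ((-1 + 49)² + 26140)*(-160/188 + 2677) = (48² + 26140)*(-160*1/188 + 2677) = (2304 + 26140)*(-40/47 + 2677) = 28444*(125779/47) = 3577657876/47 ≈ 7.6120e+7)
1/u = 1/(3577657876/47) = 47/3577657876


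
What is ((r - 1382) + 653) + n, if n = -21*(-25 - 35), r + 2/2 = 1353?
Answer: 1883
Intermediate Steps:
r = 1352 (r = -1 + 1353 = 1352)
n = 1260 (n = -21*(-60) = 1260)
((r - 1382) + 653) + n = ((1352 - 1382) + 653) + 1260 = (-30 + 653) + 1260 = 623 + 1260 = 1883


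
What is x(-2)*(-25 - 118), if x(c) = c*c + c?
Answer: -286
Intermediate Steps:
x(c) = c + c² (x(c) = c² + c = c + c²)
x(-2)*(-25 - 118) = (-2*(1 - 2))*(-25 - 118) = -2*(-1)*(-143) = 2*(-143) = -286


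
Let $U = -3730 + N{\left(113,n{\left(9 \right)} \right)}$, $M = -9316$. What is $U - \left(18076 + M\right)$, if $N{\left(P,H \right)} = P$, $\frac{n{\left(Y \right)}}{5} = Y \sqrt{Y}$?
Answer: $-12377$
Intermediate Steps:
$n{\left(Y \right)} = 5 Y^{\frac{3}{2}}$ ($n{\left(Y \right)} = 5 Y \sqrt{Y} = 5 Y^{\frac{3}{2}}$)
$U = -3617$ ($U = -3730 + 113 = -3617$)
$U - \left(18076 + M\right) = -3617 - 8760 = -12377$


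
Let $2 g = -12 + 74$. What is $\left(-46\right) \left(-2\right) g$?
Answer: $2852$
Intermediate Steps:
$g = 31$ ($g = \frac{-12 + 74}{2} = \frac{1}{2} \cdot 62 = 31$)
$\left(-46\right) \left(-2\right) g = \left(-46\right) \left(-2\right) 31 = 92 \cdot 31 = 2852$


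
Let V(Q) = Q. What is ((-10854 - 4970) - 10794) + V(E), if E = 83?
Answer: -26535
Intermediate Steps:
((-10854 - 4970) - 10794) + V(E) = ((-10854 - 4970) - 10794) + 83 = (-15824 - 10794) + 83 = -26618 + 83 = -26535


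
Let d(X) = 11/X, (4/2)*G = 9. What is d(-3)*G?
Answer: -33/2 ≈ -16.500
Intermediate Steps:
G = 9/2 (G = (1/2)*9 = 9/2 ≈ 4.5000)
d(-3)*G = (11/(-3))*(9/2) = (11*(-1/3))*(9/2) = -11/3*9/2 = -33/2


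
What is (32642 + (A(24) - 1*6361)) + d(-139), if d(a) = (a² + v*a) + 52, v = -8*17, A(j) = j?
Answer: 64582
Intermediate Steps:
v = -136
d(a) = 52 + a² - 136*a (d(a) = (a² - 136*a) + 52 = 52 + a² - 136*a)
(32642 + (A(24) - 1*6361)) + d(-139) = (32642 + (24 - 1*6361)) + (52 + (-139)² - 136*(-139)) = (32642 + (24 - 6361)) + (52 + 19321 + 18904) = (32642 - 6337) + 38277 = 26305 + 38277 = 64582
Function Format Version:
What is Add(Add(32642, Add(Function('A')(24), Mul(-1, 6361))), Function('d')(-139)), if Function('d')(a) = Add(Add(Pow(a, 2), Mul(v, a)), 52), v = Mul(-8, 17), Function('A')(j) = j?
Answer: 64582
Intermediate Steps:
v = -136
Function('d')(a) = Add(52, Pow(a, 2), Mul(-136, a)) (Function('d')(a) = Add(Add(Pow(a, 2), Mul(-136, a)), 52) = Add(52, Pow(a, 2), Mul(-136, a)))
Add(Add(32642, Add(Function('A')(24), Mul(-1, 6361))), Function('d')(-139)) = Add(Add(32642, Add(24, Mul(-1, 6361))), Add(52, Pow(-139, 2), Mul(-136, -139))) = Add(Add(32642, Add(24, -6361)), Add(52, 19321, 18904)) = Add(Add(32642, -6337), 38277) = Add(26305, 38277) = 64582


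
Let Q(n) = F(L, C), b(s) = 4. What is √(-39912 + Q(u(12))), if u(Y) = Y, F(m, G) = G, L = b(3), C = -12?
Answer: 6*I*√1109 ≈ 199.81*I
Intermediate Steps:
L = 4
Q(n) = -12
√(-39912 + Q(u(12))) = √(-39912 - 12) = √(-39924) = 6*I*√1109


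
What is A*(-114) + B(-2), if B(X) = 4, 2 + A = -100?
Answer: 11632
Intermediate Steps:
A = -102 (A = -2 - 100 = -102)
A*(-114) + B(-2) = -102*(-114) + 4 = 11628 + 4 = 11632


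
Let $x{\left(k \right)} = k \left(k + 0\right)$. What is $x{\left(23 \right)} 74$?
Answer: $39146$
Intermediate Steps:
$x{\left(k \right)} = k^{2}$ ($x{\left(k \right)} = k k = k^{2}$)
$x{\left(23 \right)} 74 = 23^{2} \cdot 74 = 529 \cdot 74 = 39146$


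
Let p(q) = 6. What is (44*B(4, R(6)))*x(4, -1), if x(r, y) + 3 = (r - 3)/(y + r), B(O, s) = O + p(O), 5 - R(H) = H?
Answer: -3520/3 ≈ -1173.3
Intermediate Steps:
R(H) = 5 - H
B(O, s) = 6 + O (B(O, s) = O + 6 = 6 + O)
x(r, y) = -3 + (-3 + r)/(r + y) (x(r, y) = -3 + (r - 3)/(y + r) = -3 + (-3 + r)/(r + y))
(44*B(4, R(6)))*x(4, -1) = (44*(6 + 4))*((-3 - 3*(-1) - 2*4)/(4 - 1)) = (44*10)*((-3 + 3 - 8)/3) = 440*((⅓)*(-8)) = 440*(-8/3) = -3520/3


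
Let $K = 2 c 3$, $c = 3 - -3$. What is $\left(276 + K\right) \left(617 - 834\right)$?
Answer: $-67704$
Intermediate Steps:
$c = 6$ ($c = 3 + 3 = 6$)
$K = 36$ ($K = 2 \cdot 6 \cdot 3 = 12 \cdot 3 = 36$)
$\left(276 + K\right) \left(617 - 834\right) = \left(276 + 36\right) \left(617 - 834\right) = 312 \left(-217\right) = -67704$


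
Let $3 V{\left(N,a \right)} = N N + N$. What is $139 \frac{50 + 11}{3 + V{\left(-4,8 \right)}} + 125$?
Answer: $\frac{9354}{7} \approx 1336.3$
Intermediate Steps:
$V{\left(N,a \right)} = \frac{N}{3} + \frac{N^{2}}{3}$ ($V{\left(N,a \right)} = \frac{N N + N}{3} = \frac{N^{2} + N}{3} = \frac{N + N^{2}}{3} = \frac{N}{3} + \frac{N^{2}}{3}$)
$139 \frac{50 + 11}{3 + V{\left(-4,8 \right)}} + 125 = 139 \frac{50 + 11}{3 + \frac{1}{3} \left(-4\right) \left(1 - 4\right)} + 125 = 139 \frac{61}{3 + \frac{1}{3} \left(-4\right) \left(-3\right)} + 125 = 139 \frac{61}{3 + 4} + 125 = 139 \cdot \frac{61}{7} + 125 = \frac{8479}{7} + 125 = \frac{9354}{7}$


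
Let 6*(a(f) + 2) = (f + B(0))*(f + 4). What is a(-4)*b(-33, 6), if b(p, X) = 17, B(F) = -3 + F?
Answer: -34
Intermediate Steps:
a(f) = -2 + (-3 + f)*(4 + f)/6 (a(f) = -2 + ((f + (-3 + 0))*(f + 4))/6 = -2 + ((f - 3)*(4 + f))/6 = -2 + ((-3 + f)*(4 + f))/6 = -2 + (-3 + f)*(4 + f)/6)
a(-4)*b(-33, 6) = (-4 + (⅙)*(-4) + (⅙)*(-4)²)*17 = (-4 - ⅔ + (⅙)*16)*17 = (-4 - ⅔ + 8/3)*17 = -2*17 = -34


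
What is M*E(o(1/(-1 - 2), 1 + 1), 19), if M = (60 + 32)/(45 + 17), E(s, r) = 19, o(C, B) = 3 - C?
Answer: 874/31 ≈ 28.194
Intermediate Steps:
M = 46/31 (M = 92/62 = 92*(1/62) = 46/31 ≈ 1.4839)
M*E(o(1/(-1 - 2), 1 + 1), 19) = (46/31)*19 = 874/31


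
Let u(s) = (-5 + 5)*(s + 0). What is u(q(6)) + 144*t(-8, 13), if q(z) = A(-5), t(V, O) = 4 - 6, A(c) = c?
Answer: -288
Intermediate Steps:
t(V, O) = -2
q(z) = -5
u(s) = 0 (u(s) = 0*s = 0)
u(q(6)) + 144*t(-8, 13) = 0 + 144*(-2) = 0 - 288 = -288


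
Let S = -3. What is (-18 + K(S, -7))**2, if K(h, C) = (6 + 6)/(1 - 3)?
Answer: 576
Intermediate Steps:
K(h, C) = -6 (K(h, C) = 12/(-2) = 12*(-1/2) = -6)
(-18 + K(S, -7))**2 = (-18 - 6)**2 = (-24)**2 = 576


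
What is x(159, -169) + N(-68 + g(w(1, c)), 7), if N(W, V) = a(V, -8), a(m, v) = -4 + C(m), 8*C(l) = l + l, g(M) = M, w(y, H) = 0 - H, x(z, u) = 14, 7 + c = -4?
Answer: 47/4 ≈ 11.750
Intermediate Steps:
c = -11 (c = -7 - 4 = -11)
w(y, H) = -H
C(l) = l/4 (C(l) = (l + l)/8 = (2*l)/8 = l/4)
a(m, v) = -4 + m/4
N(W, V) = -4 + V/4
x(159, -169) + N(-68 + g(w(1, c)), 7) = 14 + (-4 + (¼)*7) = 14 + (-4 + 7/4) = 14 - 9/4 = 47/4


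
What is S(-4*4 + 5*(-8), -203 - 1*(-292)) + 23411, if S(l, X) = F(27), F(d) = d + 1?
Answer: 23439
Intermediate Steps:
F(d) = 1 + d
S(l, X) = 28 (S(l, X) = 1 + 27 = 28)
S(-4*4 + 5*(-8), -203 - 1*(-292)) + 23411 = 28 + 23411 = 23439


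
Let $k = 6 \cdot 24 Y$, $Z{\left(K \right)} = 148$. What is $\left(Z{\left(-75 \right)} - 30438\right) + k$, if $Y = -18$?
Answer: $-32882$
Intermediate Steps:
$k = -2592$ ($k = 6 \cdot 24 \left(-18\right) = 144 \left(-18\right) = -2592$)
$\left(Z{\left(-75 \right)} - 30438\right) + k = \left(148 - 30438\right) - 2592 = -30290 - 2592 = -32882$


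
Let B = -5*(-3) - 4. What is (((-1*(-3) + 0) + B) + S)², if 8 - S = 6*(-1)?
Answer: 784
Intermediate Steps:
B = 11 (B = 15 - 4 = 11)
S = 14 (S = 8 - 6*(-1) = 8 - 1*(-6) = 8 + 6 = 14)
(((-1*(-3) + 0) + B) + S)² = (((-1*(-3) + 0) + 11) + 14)² = (((3 + 0) + 11) + 14)² = ((3 + 11) + 14)² = (14 + 14)² = 28² = 784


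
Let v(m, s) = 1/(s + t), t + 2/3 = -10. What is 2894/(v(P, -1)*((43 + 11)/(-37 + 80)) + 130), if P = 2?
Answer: 2177735/97744 ≈ 22.280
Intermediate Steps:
t = -32/3 (t = -⅔ - 10 = -32/3 ≈ -10.667)
v(m, s) = 1/(-32/3 + s) (v(m, s) = 1/(s - 32/3) = 1/(-32/3 + s))
2894/(v(P, -1)*((43 + 11)/(-37 + 80)) + 130) = 2894/((3/(-32 + 3*(-1)))*((43 + 11)/(-37 + 80)) + 130) = 2894/((3/(-32 - 3))*(54/43) + 130) = 2894/((3/(-35))*(54*(1/43)) + 130) = 2894/((3*(-1/35))*(54/43) + 130) = 2894/(-3/35*54/43 + 130) = 2894/(-162/1505 + 130) = 2894/(195488/1505) = 2894*(1505/195488) = 2177735/97744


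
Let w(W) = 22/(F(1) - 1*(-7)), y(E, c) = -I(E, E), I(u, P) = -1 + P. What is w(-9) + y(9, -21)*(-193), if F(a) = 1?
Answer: 6187/4 ≈ 1546.8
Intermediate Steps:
y(E, c) = 1 - E (y(E, c) = -(-1 + E) = 1 - E)
w(W) = 11/4 (w(W) = 22/(1 - 1*(-7)) = 22/(1 + 7) = 22/8 = 22*(⅛) = 11/4)
w(-9) + y(9, -21)*(-193) = 11/4 + (1 - 1*9)*(-193) = 11/4 + (1 - 9)*(-193) = 11/4 - 8*(-193) = 11/4 + 1544 = 6187/4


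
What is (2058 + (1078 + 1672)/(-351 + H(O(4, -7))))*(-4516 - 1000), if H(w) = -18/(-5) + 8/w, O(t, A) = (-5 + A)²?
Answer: -353507411208/31261 ≈ -1.1308e+7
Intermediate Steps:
H(w) = 18/5 + 8/w (H(w) = -18*(-⅕) + 8/w = 18/5 + 8/w)
(2058 + (1078 + 1672)/(-351 + H(O(4, -7))))*(-4516 - 1000) = (2058 + (1078 + 1672)/(-351 + (18/5 + 8/((-5 - 7)²))))*(-4516 - 1000) = (2058 + 2750/(-351 + (18/5 + 8/((-12)²))))*(-5516) = (2058 + 2750/(-351 + (18/5 + 8/144)))*(-5516) = (2058 + 2750/(-351 + (18/5 + 8*(1/144))))*(-5516) = (2058 + 2750/(-351 + (18/5 + 1/18)))*(-5516) = (2058 + 2750/(-351 + 329/90))*(-5516) = (2058 + 2750/(-31261/90))*(-5516) = (2058 + 2750*(-90/31261))*(-5516) = (2058 - 247500/31261)*(-5516) = (64087638/31261)*(-5516) = -353507411208/31261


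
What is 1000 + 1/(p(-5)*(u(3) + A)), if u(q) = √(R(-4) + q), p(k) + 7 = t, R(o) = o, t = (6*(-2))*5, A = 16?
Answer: 17218984/17219 + I/17219 ≈ 1000.0 + 5.8075e-5*I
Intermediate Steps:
t = -60 (t = -12*5 = -60)
p(k) = -67 (p(k) = -7 - 60 = -67)
u(q) = √(-4 + q)
1000 + 1/(p(-5)*(u(3) + A)) = 1000 + 1/(-67*(√(-4 + 3) + 16)) = 1000 + 1/(-67*(√(-1) + 16)) = 1000 + 1/(-67*(I + 16)) = 1000 + 1/(-67*(16 + I)) = 1000 + 1/(-1072 - 67*I) = 1000 + (-1072 + 67*I)/1153673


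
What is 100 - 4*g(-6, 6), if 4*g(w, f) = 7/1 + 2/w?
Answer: 280/3 ≈ 93.333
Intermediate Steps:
g(w, f) = 7/4 + 1/(2*w) (g(w, f) = (7/1 + 2/w)/4 = (7*1 + 2/w)/4 = (7 + 2/w)/4 = 7/4 + 1/(2*w))
100 - 4*g(-6, 6) = 100 - (2 + 7*(-6))/(-6) = 100 - (-1)*(2 - 42)/6 = 100 - (-1)*(-40)/6 = 100 - 4*5/3 = 100 - 20/3 = 280/3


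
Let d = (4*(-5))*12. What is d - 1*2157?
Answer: -2397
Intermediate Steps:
d = -240 (d = -20*12 = -240)
d - 1*2157 = -240 - 1*2157 = -240 - 2157 = -2397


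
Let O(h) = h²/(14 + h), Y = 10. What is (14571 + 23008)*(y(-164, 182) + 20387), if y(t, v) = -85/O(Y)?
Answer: 3826782307/5 ≈ 7.6536e+8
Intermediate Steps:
O(h) = h²/(14 + h)
y(t, v) = -102/5 (y(t, v) = -85/(10²/(14 + 10)) = -85/(100/24) = -85/(100*(1/24)) = -85/25/6 = -85*6/25 = -102/5)
(14571 + 23008)*(y(-164, 182) + 20387) = (14571 + 23008)*(-102/5 + 20387) = 37579*(101833/5) = 3826782307/5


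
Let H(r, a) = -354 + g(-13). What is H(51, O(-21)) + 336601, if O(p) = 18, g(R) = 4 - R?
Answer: 336264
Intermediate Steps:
H(r, a) = -337 (H(r, a) = -354 + (4 - 1*(-13)) = -354 + (4 + 13) = -354 + 17 = -337)
H(51, O(-21)) + 336601 = -337 + 336601 = 336264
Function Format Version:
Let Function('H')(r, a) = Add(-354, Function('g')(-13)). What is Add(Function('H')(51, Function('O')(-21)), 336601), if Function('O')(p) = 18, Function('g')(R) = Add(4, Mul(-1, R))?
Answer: 336264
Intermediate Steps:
Function('H')(r, a) = -337 (Function('H')(r, a) = Add(-354, Add(4, Mul(-1, -13))) = Add(-354, Add(4, 13)) = Add(-354, 17) = -337)
Add(Function('H')(51, Function('O')(-21)), 336601) = Add(-337, 336601) = 336264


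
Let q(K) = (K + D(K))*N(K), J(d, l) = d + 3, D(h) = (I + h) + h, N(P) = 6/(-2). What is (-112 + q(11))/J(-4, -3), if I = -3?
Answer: 202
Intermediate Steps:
N(P) = -3 (N(P) = 6*(-1/2) = -3)
D(h) = -3 + 2*h (D(h) = (-3 + h) + h = -3 + 2*h)
J(d, l) = 3 + d
q(K) = 9 - 9*K (q(K) = (K + (-3 + 2*K))*(-3) = (-3 + 3*K)*(-3) = 9 - 9*K)
(-112 + q(11))/J(-4, -3) = (-112 + (9 - 9*11))/(3 - 4) = (-112 + (9 - 99))/(-1) = (-112 - 90)*(-1) = -202*(-1) = 202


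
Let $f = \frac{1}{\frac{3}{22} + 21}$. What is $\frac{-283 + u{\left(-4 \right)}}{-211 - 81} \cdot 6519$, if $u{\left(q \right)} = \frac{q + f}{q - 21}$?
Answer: $\frac{7144904401}{1131500} \approx 6314.5$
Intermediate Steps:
$f = \frac{22}{465}$ ($f = \frac{1}{3 \cdot \frac{1}{22} + 21} = \frac{1}{\frac{3}{22} + 21} = \frac{1}{\frac{465}{22}} = \frac{22}{465} \approx 0.047312$)
$u{\left(q \right)} = \frac{\frac{22}{465} + q}{-21 + q}$ ($u{\left(q \right)} = \frac{q + \frac{22}{465}}{q - 21} = \frac{\frac{22}{465} + q}{-21 + q}$)
$\frac{-283 + u{\left(-4 \right)}}{-211 - 81} \cdot 6519 = \frac{-283 + \frac{\frac{22}{465} - 4}{-21 - 4}}{-211 - 81} \cdot 6519 = \frac{-283 + \frac{1}{-25} \left(- \frac{1838}{465}\right)}{-292} \cdot 6519 = \left(-283 - - \frac{1838}{11625}\right) \left(- \frac{1}{292}\right) 6519 = \left(-283 + \frac{1838}{11625}\right) \left(- \frac{1}{292}\right) 6519 = \left(- \frac{3288037}{11625}\right) \left(- \frac{1}{292}\right) 6519 = \frac{3288037}{3394500} \cdot 6519 = \frac{7144904401}{1131500}$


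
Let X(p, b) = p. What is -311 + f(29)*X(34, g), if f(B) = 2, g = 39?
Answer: -243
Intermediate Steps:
-311 + f(29)*X(34, g) = -311 + 2*34 = -311 + 68 = -243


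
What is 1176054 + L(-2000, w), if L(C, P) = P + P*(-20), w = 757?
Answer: 1161671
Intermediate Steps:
L(C, P) = -19*P (L(C, P) = P - 20*P = -19*P)
1176054 + L(-2000, w) = 1176054 - 19*757 = 1176054 - 14383 = 1161671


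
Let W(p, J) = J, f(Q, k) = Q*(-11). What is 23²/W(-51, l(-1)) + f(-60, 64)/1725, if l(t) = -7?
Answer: -60527/805 ≈ -75.189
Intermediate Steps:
f(Q, k) = -11*Q
23²/W(-51, l(-1)) + f(-60, 64)/1725 = 23²/(-7) - 11*(-60)/1725 = 529*(-⅐) + 660*(1/1725) = -529/7 + 44/115 = -60527/805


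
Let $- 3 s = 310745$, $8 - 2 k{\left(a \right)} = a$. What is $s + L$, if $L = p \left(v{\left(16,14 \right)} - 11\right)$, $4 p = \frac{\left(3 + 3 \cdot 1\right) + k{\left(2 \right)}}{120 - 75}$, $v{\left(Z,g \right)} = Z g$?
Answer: $- \frac{6214261}{60} \approx -1.0357 \cdot 10^{5}$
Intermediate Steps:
$k{\left(a \right)} = 4 - \frac{a}{2}$
$s = - \frac{310745}{3}$ ($s = \left(- \frac{1}{3}\right) 310745 = - \frac{310745}{3} \approx -1.0358 \cdot 10^{5}$)
$p = \frac{1}{20}$ ($p = \frac{\left(\left(3 + 3 \cdot 1\right) + \left(4 - 1\right)\right) \frac{1}{120 - 75}}{4} = \frac{\left(\left(3 + 3\right) + \left(4 - 1\right)\right) \frac{1}{45}}{4} = \frac{\left(6 + 3\right) \frac{1}{45}}{4} = \frac{9 \cdot \frac{1}{45}}{4} = \frac{1}{4} \cdot \frac{1}{5} = \frac{1}{20} \approx 0.05$)
$L = \frac{213}{20}$ ($L = \frac{16 \cdot 14 - 11}{20} = \frac{224 - 11}{20} = \frac{1}{20} \cdot 213 = \frac{213}{20} \approx 10.65$)
$s + L = - \frac{310745}{3} + \frac{213}{20} = - \frac{6214261}{60}$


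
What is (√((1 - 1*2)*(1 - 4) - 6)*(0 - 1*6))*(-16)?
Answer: 96*I*√3 ≈ 166.28*I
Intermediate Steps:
(√((1 - 1*2)*(1 - 4) - 6)*(0 - 1*6))*(-16) = (√((1 - 2)*(-3) - 6)*(0 - 6))*(-16) = (√(-1*(-3) - 6)*(-6))*(-16) = (√(3 - 6)*(-6))*(-16) = (√(-3)*(-6))*(-16) = ((I*√3)*(-6))*(-16) = -6*I*√3*(-16) = 96*I*√3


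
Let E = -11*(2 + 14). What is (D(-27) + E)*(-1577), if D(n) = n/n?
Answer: 275975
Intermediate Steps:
D(n) = 1
E = -176 (E = -11*16 = -176)
(D(-27) + E)*(-1577) = (1 - 176)*(-1577) = -175*(-1577) = 275975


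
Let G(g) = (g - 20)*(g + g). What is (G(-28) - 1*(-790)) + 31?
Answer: 3509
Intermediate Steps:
G(g) = 2*g*(-20 + g) (G(g) = (-20 + g)*(2*g) = 2*g*(-20 + g))
(G(-28) - 1*(-790)) + 31 = (2*(-28)*(-20 - 28) - 1*(-790)) + 31 = (2*(-28)*(-48) + 790) + 31 = (2688 + 790) + 31 = 3478 + 31 = 3509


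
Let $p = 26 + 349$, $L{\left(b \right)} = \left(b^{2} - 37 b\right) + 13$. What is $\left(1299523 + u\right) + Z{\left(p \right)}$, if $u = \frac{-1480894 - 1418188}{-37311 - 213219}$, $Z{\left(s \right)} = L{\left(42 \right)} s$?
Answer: $\frac{173261483761}{125265} \approx 1.3832 \cdot 10^{6}$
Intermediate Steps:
$L{\left(b \right)} = 13 + b^{2} - 37 b$
$p = 375$
$Z{\left(s \right)} = 223 s$ ($Z{\left(s \right)} = \left(13 + 42^{2} - 1554\right) s = \left(13 + 1764 - 1554\right) s = 223 s$)
$u = \frac{1449541}{125265}$ ($u = - \frac{2899082}{-250530} = \left(-2899082\right) \left(- \frac{1}{250530}\right) = \frac{1449541}{125265} \approx 11.572$)
$\left(1299523 + u\right) + Z{\left(p \right)} = \left(1299523 + \frac{1449541}{125265}\right) + 223 \cdot 375 = \frac{162786198136}{125265} + 83625 = \frac{173261483761}{125265}$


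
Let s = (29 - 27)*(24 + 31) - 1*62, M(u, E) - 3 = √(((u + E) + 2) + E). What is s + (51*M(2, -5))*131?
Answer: 20091 + 6681*I*√6 ≈ 20091.0 + 16365.0*I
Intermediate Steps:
M(u, E) = 3 + √(2 + u + 2*E) (M(u, E) = 3 + √(((u + E) + 2) + E) = 3 + √(((E + u) + 2) + E) = 3 + √((2 + E + u) + E) = 3 + √(2 + u + 2*E))
s = 48 (s = 2*55 - 62 = 110 - 62 = 48)
s + (51*M(2, -5))*131 = 48 + (51*(3 + √(2 + 2 + 2*(-5))))*131 = 48 + (51*(3 + √(2 + 2 - 10)))*131 = 48 + (51*(3 + √(-6)))*131 = 48 + (51*(3 + I*√6))*131 = 48 + (153 + 51*I*√6)*131 = 48 + (20043 + 6681*I*√6) = 20091 + 6681*I*√6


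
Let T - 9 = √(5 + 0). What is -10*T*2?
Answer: -180 - 20*√5 ≈ -224.72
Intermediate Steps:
T = 9 + √5 (T = 9 + √(5 + 0) = 9 + √5 ≈ 11.236)
-10*T*2 = -10*(9 + √5)*2 = (-90 - 10*√5)*2 = -180 - 20*√5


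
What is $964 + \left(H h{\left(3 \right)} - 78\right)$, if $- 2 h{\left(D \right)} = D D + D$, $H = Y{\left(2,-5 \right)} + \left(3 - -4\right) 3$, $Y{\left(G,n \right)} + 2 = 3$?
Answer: $754$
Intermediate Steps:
$Y{\left(G,n \right)} = 1$ ($Y{\left(G,n \right)} = -2 + 3 = 1$)
$H = 22$ ($H = 1 + \left(3 - -4\right) 3 = 1 + \left(3 + 4\right) 3 = 1 + 7 \cdot 3 = 1 + 21 = 22$)
$h{\left(D \right)} = - \frac{D}{2} - \frac{D^{2}}{2}$ ($h{\left(D \right)} = - \frac{D D + D}{2} = - \frac{D^{2} + D}{2} = - \frac{D + D^{2}}{2} = - \frac{D}{2} - \frac{D^{2}}{2}$)
$964 + \left(H h{\left(3 \right)} - 78\right) = 964 + \left(22 \left(\left(- \frac{1}{2}\right) 3 \left(1 + 3\right)\right) - 78\right) = 964 + \left(22 \left(\left(- \frac{1}{2}\right) 3 \cdot 4\right) - 78\right) = 964 + \left(22 \left(-6\right) - 78\right) = 964 - 210 = 754$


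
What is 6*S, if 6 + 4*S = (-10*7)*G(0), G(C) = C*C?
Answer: -9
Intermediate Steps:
G(C) = C**2
S = -3/2 (S = -3/2 + (-10*7*0**2)/4 = -3/2 + (-70*0)/4 = -3/2 + (1/4)*0 = -3/2 + 0 = -3/2 ≈ -1.5000)
6*S = 6*(-3/2) = -9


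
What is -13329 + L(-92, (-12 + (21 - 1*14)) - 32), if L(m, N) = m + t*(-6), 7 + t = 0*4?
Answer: -13379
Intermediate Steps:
t = -7 (t = -7 + 0*4 = -7 + 0 = -7)
L(m, N) = 42 + m (L(m, N) = m - 7*(-6) = m + 42 = 42 + m)
-13329 + L(-92, (-12 + (21 - 1*14)) - 32) = -13329 + (42 - 92) = -13329 - 50 = -13379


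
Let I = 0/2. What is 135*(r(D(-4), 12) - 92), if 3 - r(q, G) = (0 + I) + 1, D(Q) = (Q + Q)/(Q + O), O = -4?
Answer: -12150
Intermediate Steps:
I = 0 (I = 0*(1/2) = 0)
D(Q) = 2*Q/(-4 + Q) (D(Q) = (Q + Q)/(Q - 4) = (2*Q)/(-4 + Q) = 2*Q/(-4 + Q))
r(q, G) = 2 (r(q, G) = 3 - ((0 + 0) + 1) = 3 - (0 + 1) = 3 - 1*1 = 3 - 1 = 2)
135*(r(D(-4), 12) - 92) = 135*(2 - 92) = 135*(-90) = -12150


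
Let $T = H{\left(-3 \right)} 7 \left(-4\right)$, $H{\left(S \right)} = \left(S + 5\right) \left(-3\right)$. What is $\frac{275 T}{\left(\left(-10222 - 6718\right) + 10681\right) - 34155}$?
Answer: $- \frac{2100}{1837} \approx -1.1432$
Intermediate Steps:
$H{\left(S \right)} = -15 - 3 S$ ($H{\left(S \right)} = \left(5 + S\right) \left(-3\right) = -15 - 3 S$)
$T = 168$ ($T = \left(-15 - -9\right) 7 \left(-4\right) = \left(-15 + 9\right) 7 \left(-4\right) = \left(-6\right) 7 \left(-4\right) = \left(-42\right) \left(-4\right) = 168$)
$\frac{275 T}{\left(\left(-10222 - 6718\right) + 10681\right) - 34155} = \frac{275 \cdot 168}{\left(\left(-10222 - 6718\right) + 10681\right) - 34155} = \frac{46200}{\left(-16940 + 10681\right) - 34155} = \frac{46200}{-6259 - 34155} = \frac{46200}{-40414} = 46200 \left(- \frac{1}{40414}\right) = - \frac{2100}{1837}$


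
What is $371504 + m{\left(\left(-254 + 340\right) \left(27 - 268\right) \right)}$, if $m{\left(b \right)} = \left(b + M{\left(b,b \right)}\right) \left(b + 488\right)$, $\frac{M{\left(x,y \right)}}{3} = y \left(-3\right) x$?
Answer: $78242626181084$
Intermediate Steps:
$M{\left(x,y \right)} = - 9 x y$ ($M{\left(x,y \right)} = 3 y \left(-3\right) x = 3 - 3 y x = 3 \left(- 3 x y\right) = - 9 x y$)
$m{\left(b \right)} = \left(488 + b\right) \left(b - 9 b^{2}\right)$ ($m{\left(b \right)} = \left(b - 9 b b\right) \left(b + 488\right) = \left(b - 9 b^{2}\right) \left(488 + b\right) = \left(488 + b\right) \left(b - 9 b^{2}\right)$)
$371504 + m{\left(\left(-254 + 340\right) \left(27 - 268\right) \right)} = 371504 + \left(-254 + 340\right) \left(27 - 268\right) \left(488 - 4391 \left(-254 + 340\right) \left(27 - 268\right) - 9 \left(\left(-254 + 340\right) \left(27 - 268\right)\right)^{2}\right) = 371504 + 86 \left(-241\right) \left(488 - 4391 \cdot 86 \left(-241\right) - 9 \left(86 \left(-241\right)\right)^{2}\right) = 371504 - 20726 \left(488 - -91007866 - 9 \left(-20726\right)^{2}\right) = 371504 - 20726 \left(488 + 91007866 - 3866103684\right) = 371504 - -78242625809580 = 371504 + 78242625809580 = 78242626181084$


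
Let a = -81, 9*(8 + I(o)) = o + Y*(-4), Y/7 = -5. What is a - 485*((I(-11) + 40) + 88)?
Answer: -195698/3 ≈ -65233.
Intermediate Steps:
Y = -35 (Y = 7*(-5) = -35)
I(o) = 68/9 + o/9 (I(o) = -8 + (o - 35*(-4))/9 = -8 + (o + 140)/9 = -8 + (140 + o)/9 = -8 + (140/9 + o/9) = 68/9 + o/9)
a - 485*((I(-11) + 40) + 88) = -81 - 485*(((68/9 + (⅑)*(-11)) + 40) + 88) = -81 - 485*(((68/9 - 11/9) + 40) + 88) = -81 - 485*((19/3 + 40) + 88) = -81 - 485*(139/3 + 88) = -81 - 485*403/3 = -81 - 195455/3 = -195698/3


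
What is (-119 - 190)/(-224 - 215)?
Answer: 309/439 ≈ 0.70387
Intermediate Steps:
(-119 - 190)/(-224 - 215) = -309/(-439) = -309*(-1/439) = 309/439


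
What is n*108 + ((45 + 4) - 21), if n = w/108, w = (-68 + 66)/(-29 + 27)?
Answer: 29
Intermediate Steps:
w = 1 (w = -2/(-2) = -2*(-1/2) = 1)
n = 1/108 ≈ 0.0092593
n*108 + ((45 + 4) - 21) = (1/108)*108 + ((45 + 4) - 21) = 1 + (49 - 21) = 1 + 28 = 29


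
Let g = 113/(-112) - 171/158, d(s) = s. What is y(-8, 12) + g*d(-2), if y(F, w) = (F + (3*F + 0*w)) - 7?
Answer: -154033/4424 ≈ -34.818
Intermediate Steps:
y(F, w) = -7 + 4*F (y(F, w) = (F + (3*F + 0)) - 7 = (F + 3*F) - 7 = 4*F - 7 = -7 + 4*F)
g = -18503/8848 (g = 113*(-1/112) - 171*1/158 = -113/112 - 171/158 = -18503/8848 ≈ -2.0912)
y(-8, 12) + g*d(-2) = (-7 + 4*(-8)) - 18503/8848*(-2) = (-7 - 32) + 18503/4424 = -39 + 18503/4424 = -154033/4424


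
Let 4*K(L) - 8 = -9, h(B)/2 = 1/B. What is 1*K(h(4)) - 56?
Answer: -225/4 ≈ -56.250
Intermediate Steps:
h(B) = 2/B
K(L) = -1/4 (K(L) = 2 + (1/4)*(-9) = 2 - 9/4 = -1/4)
1*K(h(4)) - 56 = 1*(-1/4) - 56 = -1/4 - 56 = -225/4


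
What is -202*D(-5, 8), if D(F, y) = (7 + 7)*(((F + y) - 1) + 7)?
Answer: -25452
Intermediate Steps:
D(F, y) = 84 + 14*F + 14*y (D(F, y) = 14*((-1 + F + y) + 7) = 14*(6 + F + y) = 84 + 14*F + 14*y)
-202*D(-5, 8) = -202*(84 + 14*(-5) + 14*8) = -202*(84 - 70 + 112) = -202*126 = -25452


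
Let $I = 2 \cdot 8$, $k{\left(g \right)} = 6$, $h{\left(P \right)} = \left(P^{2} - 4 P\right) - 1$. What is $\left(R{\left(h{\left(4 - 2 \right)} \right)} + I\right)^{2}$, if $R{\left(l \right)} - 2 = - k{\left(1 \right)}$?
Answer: $144$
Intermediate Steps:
$h{\left(P \right)} = -1 + P^{2} - 4 P$
$R{\left(l \right)} = -4$ ($R{\left(l \right)} = 2 - 6 = -4$)
$I = 16$
$\left(R{\left(h{\left(4 - 2 \right)} \right)} + I\right)^{2} = \left(-4 + 16\right)^{2} = 12^{2} = 144$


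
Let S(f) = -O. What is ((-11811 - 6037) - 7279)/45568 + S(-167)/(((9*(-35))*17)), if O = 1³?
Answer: -134509517/244016640 ≈ -0.55123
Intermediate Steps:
O = 1
S(f) = -1 (S(f) = -1*1 = -1)
((-11811 - 6037) - 7279)/45568 + S(-167)/(((9*(-35))*17)) = ((-11811 - 6037) - 7279)/45568 - 1/((9*(-35))*17) = (-17848 - 7279)*(1/45568) - 1/((-315*17)) = -25127*1/45568 - 1/(-5355) = -25127/45568 - 1*(-1/5355) = -25127/45568 + 1/5355 = -134509517/244016640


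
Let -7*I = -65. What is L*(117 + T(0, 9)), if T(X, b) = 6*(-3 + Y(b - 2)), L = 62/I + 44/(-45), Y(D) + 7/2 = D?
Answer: 26672/39 ≈ 683.90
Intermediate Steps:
I = 65/7 (I = -⅐*(-65) = 65/7 ≈ 9.2857)
Y(D) = -7/2 + D
L = 3334/585 (L = 62/(65/7) + 44/(-45) = 62*(7/65) + 44*(-1/45) = 434/65 - 44/45 = 3334/585 ≈ 5.6991)
T(X, b) = -51 + 6*b (T(X, b) = 6*(-3 + (-7/2 + (b - 2))) = 6*(-3 + (-7/2 + (-2 + b))) = 6*(-3 + (-11/2 + b)) = 6*(-17/2 + b) = -51 + 6*b)
L*(117 + T(0, 9)) = 3334*(117 + (-51 + 6*9))/585 = 3334*(117 + (-51 + 54))/585 = 3334*(117 + 3)/585 = (3334/585)*120 = 26672/39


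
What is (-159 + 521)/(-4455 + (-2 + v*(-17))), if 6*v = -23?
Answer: -2172/26351 ≈ -0.082426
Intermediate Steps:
v = -23/6 (v = (⅙)*(-23) = -23/6 ≈ -3.8333)
(-159 + 521)/(-4455 + (-2 + v*(-17))) = (-159 + 521)/(-4455 + (-2 - 23/6*(-17))) = 362/(-4455 + (-2 + 391/6)) = 362/(-4455 + 379/6) = 362/(-26351/6) = 362*(-6/26351) = -2172/26351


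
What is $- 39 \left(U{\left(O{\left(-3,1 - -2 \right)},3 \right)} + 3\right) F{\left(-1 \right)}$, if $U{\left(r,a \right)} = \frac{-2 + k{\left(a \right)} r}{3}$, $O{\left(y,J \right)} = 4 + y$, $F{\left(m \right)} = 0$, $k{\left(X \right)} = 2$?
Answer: $0$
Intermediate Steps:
$U{\left(r,a \right)} = - \frac{2}{3} + \frac{2 r}{3}$ ($U{\left(r,a \right)} = \frac{-2 + 2 r}{3} = \left(-2 + 2 r\right) \frac{1}{3} = - \frac{2}{3} + \frac{2 r}{3}$)
$- 39 \left(U{\left(O{\left(-3,1 - -2 \right)},3 \right)} + 3\right) F{\left(-1 \right)} = - 39 \left(\left(- \frac{2}{3} + \frac{2 \left(4 - 3\right)}{3}\right) + 3\right) 0 = - 39 \left(\left(- \frac{2}{3} + \frac{2}{3} \cdot 1\right) + 3\right) 0 = - 39 \left(\left(- \frac{2}{3} + \frac{2}{3}\right) + 3\right) 0 = - 39 \left(0 + 3\right) 0 = - 39 \cdot 3 \cdot 0 = \left(-39\right) 0 = 0$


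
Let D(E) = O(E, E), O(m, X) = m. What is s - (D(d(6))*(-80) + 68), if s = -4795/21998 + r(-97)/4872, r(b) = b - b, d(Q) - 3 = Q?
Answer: 14337901/21998 ≈ 651.78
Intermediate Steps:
d(Q) = 3 + Q
r(b) = 0
D(E) = E
s = -4795/21998 (s = -4795/21998 + 0/4872 = -4795*1/21998 + 0*(1/4872) = -4795/21998 + 0 = -4795/21998 ≈ -0.21797)
s - (D(d(6))*(-80) + 68) = -4795/21998 - ((3 + 6)*(-80) + 68) = -4795/21998 - (9*(-80) + 68) = -4795/21998 - (-720 + 68) = -4795/21998 - 1*(-652) = -4795/21998 + 652 = 14337901/21998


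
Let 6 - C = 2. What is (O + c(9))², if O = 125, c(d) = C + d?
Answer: 19044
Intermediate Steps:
C = 4 (C = 6 - 1*2 = 6 - 2 = 4)
c(d) = 4 + d
(O + c(9))² = (125 + (4 + 9))² = (125 + 13)² = 138² = 19044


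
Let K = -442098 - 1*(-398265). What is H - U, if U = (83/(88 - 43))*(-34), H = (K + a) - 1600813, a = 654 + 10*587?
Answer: -73712668/45 ≈ -1.6381e+6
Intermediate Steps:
K = -43833 (K = -442098 + 398265 = -43833)
a = 6524 (a = 654 + 5870 = 6524)
H = -1638122 (H = (-43833 + 6524) - 1600813 = -37309 - 1600813 = -1638122)
U = -2822/45 (U = (83/45)*(-34) = -2822/45 ≈ -62.711)
H - U = -1638122 - 1*(-2822/45) = -1638122 + 2822/45 = -73712668/45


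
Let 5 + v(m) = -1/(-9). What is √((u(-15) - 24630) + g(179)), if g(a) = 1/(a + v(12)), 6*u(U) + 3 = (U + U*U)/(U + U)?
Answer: I*√544344952038/4701 ≈ 156.94*I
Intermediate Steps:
v(m) = -44/9 (v(m) = -5 - 1/(-9) = -5 - 1*(-⅑) = -5 + ⅑ = -44/9)
u(U) = -½ + (U + U²)/(12*U) (u(U) = -½ + ((U + U*U)/(U + U))/6 = -½ + ((U + U²)/((2*U)))/6 = -½ + ((U + U²)*(1/(2*U)))/6 = -½ + ((U + U²)/(2*U))/6 = -½ + (U + U²)/(12*U))
g(a) = 1/(-44/9 + a) (g(a) = 1/(a - 44/9) = 1/(-44/9 + a))
√((u(-15) - 24630) + g(179)) = √(((-5/12 + (1/12)*(-15)) - 24630) + 9/(-44 + 9*179)) = √(((-5/12 - 5/4) - 24630) + 9/(-44 + 1611)) = √((-5/3 - 24630) + 9/1567) = √(-73895/3 + 9*(1/1567)) = √(-73895/3 + 9/1567) = √(-115793438/4701) = I*√544344952038/4701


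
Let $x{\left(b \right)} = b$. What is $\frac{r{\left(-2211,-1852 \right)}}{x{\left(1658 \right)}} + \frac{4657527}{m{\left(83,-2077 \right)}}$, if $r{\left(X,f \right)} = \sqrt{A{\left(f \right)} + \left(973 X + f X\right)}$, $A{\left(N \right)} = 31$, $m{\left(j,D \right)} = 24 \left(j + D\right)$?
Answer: $- \frac{1552509}{15952} + \frac{65 \sqrt{115}}{829} \approx -96.483$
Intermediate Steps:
$m{\left(j,D \right)} = 24 D + 24 j$ ($m{\left(j,D \right)} = 24 \left(D + j\right) = 24 D + 24 j$)
$r{\left(X,f \right)} = \sqrt{31 + 973 X + X f}$ ($r{\left(X,f \right)} = \sqrt{31 + \left(973 X + f X\right)} = \sqrt{31 + \left(973 X + X f\right)} = \sqrt{31 + 973 X + X f}$)
$\frac{r{\left(-2211,-1852 \right)}}{x{\left(1658 \right)}} + \frac{4657527}{m{\left(83,-2077 \right)}} = \frac{\sqrt{31 + 973 \left(-2211\right) - -4094772}}{1658} + \frac{4657527}{24 \left(-2077\right) + 24 \cdot 83} = \sqrt{31 - 2151303 + 4094772} \cdot \frac{1}{1658} + \frac{4657527}{-49848 + 1992} = \sqrt{1943500} \cdot \frac{1}{1658} + \frac{4657527}{-47856} = 130 \sqrt{115} \cdot \frac{1}{1658} + 4657527 \left(- \frac{1}{47856}\right) = \frac{65 \sqrt{115}}{829} - \frac{1552509}{15952} = - \frac{1552509}{15952} + \frac{65 \sqrt{115}}{829}$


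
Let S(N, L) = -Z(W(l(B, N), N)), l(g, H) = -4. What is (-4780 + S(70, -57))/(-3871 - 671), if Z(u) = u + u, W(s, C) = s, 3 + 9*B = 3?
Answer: 2386/2271 ≈ 1.0506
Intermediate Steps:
B = 0 (B = -⅓ + (⅑)*3 = -⅓ + ⅓ = 0)
Z(u) = 2*u
S(N, L) = 8 (S(N, L) = -2*(-4) = -1*(-8) = 8)
(-4780 + S(70, -57))/(-3871 - 671) = (-4780 + 8)/(-3871 - 671) = -4772/(-4542) = -4772*(-1/4542) = 2386/2271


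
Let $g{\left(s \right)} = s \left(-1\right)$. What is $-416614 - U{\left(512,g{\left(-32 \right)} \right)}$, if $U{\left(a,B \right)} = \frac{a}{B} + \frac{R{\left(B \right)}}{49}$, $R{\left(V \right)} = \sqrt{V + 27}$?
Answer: $-416630 - \frac{\sqrt{59}}{49} \approx -4.1663 \cdot 10^{5}$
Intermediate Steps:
$g{\left(s \right)} = - s$
$R{\left(V \right)} = \sqrt{27 + V}$
$U{\left(a,B \right)} = \frac{\sqrt{27 + B}}{49} + \frac{a}{B}$ ($U{\left(a,B \right)} = \frac{a}{B} + \frac{\sqrt{27 + B}}{49} = \frac{\sqrt{27 + B}}{49} + \frac{a}{B}$)
$-416614 - U{\left(512,g{\left(-32 \right)} \right)} = -416614 - \left(\frac{\sqrt{27 - -32}}{49} + \frac{512}{\left(-1\right) \left(-32\right)}\right) = -416614 - \left(\frac{\sqrt{27 + 32}}{49} + \frac{512}{32}\right) = -416614 - \left(\frac{\sqrt{59}}{49} + 512 \cdot \frac{1}{32}\right) = -416614 - \left(\frac{\sqrt{59}}{49} + 16\right) = -416614 - \left(16 + \frac{\sqrt{59}}{49}\right) = -416630 - \frac{\sqrt{59}}{49}$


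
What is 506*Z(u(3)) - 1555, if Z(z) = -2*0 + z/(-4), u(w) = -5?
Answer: -1845/2 ≈ -922.50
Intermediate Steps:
Z(z) = -z/4 (Z(z) = 0 + z*(-¼) = 0 - z/4 = -z/4)
506*Z(u(3)) - 1555 = 506*(-¼*(-5)) - 1555 = 506*(5/4) - 1555 = 1265/2 - 1555 = -1845/2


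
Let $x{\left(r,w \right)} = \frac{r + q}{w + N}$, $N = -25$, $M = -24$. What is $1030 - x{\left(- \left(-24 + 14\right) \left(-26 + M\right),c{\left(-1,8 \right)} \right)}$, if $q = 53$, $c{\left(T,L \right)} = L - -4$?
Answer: $\frac{12943}{13} \approx 995.62$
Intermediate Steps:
$c{\left(T,L \right)} = 4 + L$ ($c{\left(T,L \right)} = L + 4 = 4 + L$)
$x{\left(r,w \right)} = \frac{53 + r}{-25 + w}$ ($x{\left(r,w \right)} = \frac{r + 53}{w - 25} = \frac{53 + r}{-25 + w}$)
$1030 - x{\left(- \left(-24 + 14\right) \left(-26 + M\right),c{\left(-1,8 \right)} \right)} = 1030 - \frac{53 - \left(-24 + 14\right) \left(-26 - 24\right)}{-25 + \left(4 + 8\right)} = 1030 - \frac{53 - \left(-10\right) \left(-50\right)}{-25 + 12} = 1030 - \frac{53 - 500}{-13} = 1030 - - \frac{53 - 500}{13} = 1030 - \left(- \frac{1}{13}\right) \left(-447\right) = 1030 - \frac{447}{13} = \frac{12943}{13}$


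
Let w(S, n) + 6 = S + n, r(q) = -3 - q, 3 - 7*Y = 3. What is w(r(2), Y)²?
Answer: 121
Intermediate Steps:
Y = 0 (Y = 3/7 - ⅐*3 = 3/7 - 3/7 = 0)
w(S, n) = -6 + S + n (w(S, n) = -6 + (S + n) = -6 + S + n)
w(r(2), Y)² = (-6 + (-3 - 1*2) + 0)² = (-6 + (-3 - 2) + 0)² = (-6 - 5 + 0)² = (-11)² = 121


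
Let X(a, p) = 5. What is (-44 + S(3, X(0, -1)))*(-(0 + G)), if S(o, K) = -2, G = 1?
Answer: 46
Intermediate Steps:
(-44 + S(3, X(0, -1)))*(-(0 + G)) = (-44 - 2)*(-(0 + 1)) = -(-46) = -46*(-1) = 46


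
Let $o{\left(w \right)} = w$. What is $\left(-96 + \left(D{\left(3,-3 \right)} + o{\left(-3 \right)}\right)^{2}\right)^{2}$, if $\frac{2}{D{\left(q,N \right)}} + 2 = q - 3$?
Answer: $6400$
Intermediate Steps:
$D{\left(q,N \right)} = \frac{2}{-5 + q}$ ($D{\left(q,N \right)} = \frac{2}{-2 + \left(q - 3\right)} = \frac{2}{-2 + \left(-3 + q\right)} = \frac{2}{-5 + q}$)
$\left(-96 + \left(D{\left(3,-3 \right)} + o{\left(-3 \right)}\right)^{2}\right)^{2} = \left(-96 + \left(\frac{2}{-5 + 3} - 3\right)^{2}\right)^{2} = \left(-96 + \left(\frac{2}{-2} - 3\right)^{2}\right)^{2} = \left(-96 + \left(2 \left(- \frac{1}{2}\right) - 3\right)^{2}\right)^{2} = \left(-96 + \left(-1 - 3\right)^{2}\right)^{2} = \left(-96 + \left(-4\right)^{2}\right)^{2} = \left(-96 + 16\right)^{2} = \left(-80\right)^{2} = 6400$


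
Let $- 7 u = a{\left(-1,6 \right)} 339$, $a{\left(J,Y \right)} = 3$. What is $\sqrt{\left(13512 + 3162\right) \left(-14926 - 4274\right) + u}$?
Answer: $\frac{3 i \sqrt{1742989591}}{7} \approx 17892.0 i$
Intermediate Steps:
$u = - \frac{1017}{7}$ ($u = - \frac{3 \cdot 339}{7} = \left(- \frac{1}{7}\right) 1017 = - \frac{1017}{7} \approx -145.29$)
$\sqrt{\left(13512 + 3162\right) \left(-14926 - 4274\right) + u} = \sqrt{\left(13512 + 3162\right) \left(-14926 - 4274\right) - \frac{1017}{7}} = \sqrt{16674 \left(-19200\right) - \frac{1017}{7}} = \sqrt{-320140800 - \frac{1017}{7}} = \sqrt{- \frac{2240986617}{7}} = \frac{3 i \sqrt{1742989591}}{7}$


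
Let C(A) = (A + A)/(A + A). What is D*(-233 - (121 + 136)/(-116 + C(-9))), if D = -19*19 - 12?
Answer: 9898674/115 ≈ 86075.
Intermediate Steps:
D = -373 (D = -361 - 12 = -373)
C(A) = 1 (C(A) = (2*A)/((2*A)) = (2*A)*(1/(2*A)) = 1)
D*(-233 - (121 + 136)/(-116 + C(-9))) = -373*(-233 - (121 + 136)/(-116 + 1)) = -373*(-233 - 257/(-115)) = -373*(-233 - 257*(-1)/115) = -373*(-233 - 1*(-257/115)) = -373*(-233 + 257/115) = -373*(-26538/115) = 9898674/115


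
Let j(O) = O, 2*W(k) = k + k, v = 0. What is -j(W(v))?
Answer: 0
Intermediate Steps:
W(k) = k (W(k) = (k + k)/2 = (2*k)/2 = k)
-j(W(v)) = -1*0 = 0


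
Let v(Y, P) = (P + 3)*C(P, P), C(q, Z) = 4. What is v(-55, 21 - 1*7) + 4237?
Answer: 4305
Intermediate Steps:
v(Y, P) = 12 + 4*P (v(Y, P) = (P + 3)*4 = (3 + P)*4 = 12 + 4*P)
v(-55, 21 - 1*7) + 4237 = (12 + 4*(21 - 1*7)) + 4237 = (12 + 4*(21 - 7)) + 4237 = (12 + 4*14) + 4237 = (12 + 56) + 4237 = 68 + 4237 = 4305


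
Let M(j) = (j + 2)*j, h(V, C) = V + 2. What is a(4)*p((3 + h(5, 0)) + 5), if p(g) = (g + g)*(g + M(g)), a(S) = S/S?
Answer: 8100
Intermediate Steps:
h(V, C) = 2 + V
M(j) = j*(2 + j) (M(j) = (2 + j)*j = j*(2 + j))
a(S) = 1
p(g) = 2*g*(g + g*(2 + g)) (p(g) = (g + g)*(g + g*(2 + g)) = (2*g)*(g + g*(2 + g)) = 2*g*(g + g*(2 + g)))
a(4)*p((3 + h(5, 0)) + 5) = 1*(2*((3 + (2 + 5)) + 5)**2*(3 + ((3 + (2 + 5)) + 5))) = 1*(2*((3 + 7) + 5)**2*(3 + ((3 + 7) + 5))) = 1*(2*(10 + 5)**2*(3 + (10 + 5))) = 1*(2*15**2*(3 + 15)) = 1*(2*225*18) = 1*8100 = 8100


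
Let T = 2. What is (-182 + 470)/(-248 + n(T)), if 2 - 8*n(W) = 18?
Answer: -144/125 ≈ -1.1520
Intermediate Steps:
n(W) = -2 (n(W) = ¼ - ⅛*18 = ¼ - 9/4 = -2)
(-182 + 470)/(-248 + n(T)) = (-182 + 470)/(-248 - 2) = 288/(-250) = 288*(-1/250) = -144/125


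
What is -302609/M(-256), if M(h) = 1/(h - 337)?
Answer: 179447137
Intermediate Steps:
M(h) = 1/(-337 + h)
-302609/M(-256) = -302609/(1/(-337 - 256)) = -302609/(1/(-593)) = -302609/(-1/593) = -302609*(-593) = 179447137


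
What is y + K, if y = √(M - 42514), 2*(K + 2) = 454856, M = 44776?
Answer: 227426 + √2262 ≈ 2.2747e+5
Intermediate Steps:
K = 227426 (K = -2 + (½)*454856 = -2 + 227428 = 227426)
y = √2262 (y = √(44776 - 42514) = √2262 ≈ 47.560)
y + K = √2262 + 227426 = 227426 + √2262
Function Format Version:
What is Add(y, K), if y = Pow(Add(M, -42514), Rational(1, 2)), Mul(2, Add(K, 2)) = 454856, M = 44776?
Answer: Add(227426, Pow(2262, Rational(1, 2))) ≈ 2.2747e+5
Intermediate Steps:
K = 227426 (K = Add(-2, Mul(Rational(1, 2), 454856)) = Add(-2, 227428) = 227426)
y = Pow(2262, Rational(1, 2)) (y = Pow(Add(44776, -42514), Rational(1, 2)) = Pow(2262, Rational(1, 2)) ≈ 47.560)
Add(y, K) = Add(Pow(2262, Rational(1, 2)), 227426) = Add(227426, Pow(2262, Rational(1, 2)))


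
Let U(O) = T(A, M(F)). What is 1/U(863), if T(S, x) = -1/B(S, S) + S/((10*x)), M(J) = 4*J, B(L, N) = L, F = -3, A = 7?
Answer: -840/169 ≈ -4.9704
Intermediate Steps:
T(S, x) = -1/S + S/(10*x) (T(S, x) = -1/S + S/((10*x)) = -1/S + S*(1/(10*x)) = -1/S + S/(10*x))
U(O) = -169/840 (U(O) = -1/7 + (⅒)*7/(4*(-3)) = -1*⅐ + (⅒)*7/(-12) = -⅐ + (⅒)*7*(-1/12) = -⅐ - 7/120 = -169/840)
1/U(863) = 1/(-169/840) = -840/169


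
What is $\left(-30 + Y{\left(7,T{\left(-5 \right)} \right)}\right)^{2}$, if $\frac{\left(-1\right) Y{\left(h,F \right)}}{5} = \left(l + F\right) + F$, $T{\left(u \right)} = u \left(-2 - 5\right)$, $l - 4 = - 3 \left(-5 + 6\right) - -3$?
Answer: $160000$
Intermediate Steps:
$l = 4$ ($l = 4 - \left(-3 + 3 \left(-5 + 6\right)\right) = 4 + \left(\left(-3\right) 1 + 3\right) = 4 + \left(-3 + 3\right) = 4 + 0 = 4$)
$T{\left(u \right)} = - 7 u$ ($T{\left(u \right)} = u \left(-7\right) = - 7 u$)
$Y{\left(h,F \right)} = -20 - 10 F$ ($Y{\left(h,F \right)} = - 5 \left(\left(4 + F\right) + F\right) = - 5 \left(4 + 2 F\right) = -20 - 10 F$)
$\left(-30 + Y{\left(7,T{\left(-5 \right)} \right)}\right)^{2} = \left(-30 - \left(20 + 10 \left(\left(-7\right) \left(-5\right)\right)\right)\right)^{2} = \left(-30 - 370\right)^{2} = \left(-400\right)^{2} = 160000$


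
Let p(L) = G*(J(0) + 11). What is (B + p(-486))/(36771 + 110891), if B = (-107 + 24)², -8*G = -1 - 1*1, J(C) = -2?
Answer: 27565/590648 ≈ 0.046669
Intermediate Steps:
G = ¼ (G = -(-1 - 1*1)/8 = -(-1 - 1)/8 = -⅛*(-2) = ¼ ≈ 0.25000)
B = 6889 (B = (-83)² = 6889)
p(L) = 9/4 (p(L) = (-2 + 11)/4 = (¼)*9 = 9/4)
(B + p(-486))/(36771 + 110891) = (6889 + 9/4)/(36771 + 110891) = (27565/4)/147662 = (27565/4)*(1/147662) = 27565/590648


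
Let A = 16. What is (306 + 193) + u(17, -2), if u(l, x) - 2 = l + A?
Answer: 534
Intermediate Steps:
u(l, x) = 18 + l (u(l, x) = 2 + (l + 16) = 2 + (16 + l) = 18 + l)
(306 + 193) + u(17, -2) = (306 + 193) + (18 + 17) = 499 + 35 = 534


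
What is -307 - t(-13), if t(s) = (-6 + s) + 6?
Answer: -294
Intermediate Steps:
t(s) = s
-307 - t(-13) = -307 - 1*(-13) = -307 + 13 = -294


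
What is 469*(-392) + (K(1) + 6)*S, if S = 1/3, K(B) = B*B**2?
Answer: -551537/3 ≈ -1.8385e+5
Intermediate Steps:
K(B) = B**3
S = 1/3 ≈ 0.33333
469*(-392) + (K(1) + 6)*S = 469*(-392) + (1**3 + 6)*(1/3) = -183848 + (1 + 6)*(1/3) = -183848 + 7*(1/3) = -183848 + 7/3 = -551537/3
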